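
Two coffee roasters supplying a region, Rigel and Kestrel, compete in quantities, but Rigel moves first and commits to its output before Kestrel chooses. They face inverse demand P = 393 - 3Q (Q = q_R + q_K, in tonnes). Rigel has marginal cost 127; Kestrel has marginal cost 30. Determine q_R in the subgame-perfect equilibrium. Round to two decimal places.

Solve by backward induction. Given q_R, the follower Kestrel maximises π_K = (393 - 3q_R - 3q_K)q_K - 30q_K.
∂π_K/∂q_K = 363 - 3q_R - 6q_K = 0 gives the reaction function q_K = (363 - 3q_R)/6.
The leader anticipates this reaction. Substituting into P = 393 - 3Q gives P = 423/2 - (3/2)q_R, so π_R = (423/2 - (3/2)q_R)q_R - 127q_R.
The leader's first-order condition 169/2 - 3q_R = 0 yields q_R = 169/6.
Then q_K = (363 - 3·(169/6))/6 = 557/12.

28.17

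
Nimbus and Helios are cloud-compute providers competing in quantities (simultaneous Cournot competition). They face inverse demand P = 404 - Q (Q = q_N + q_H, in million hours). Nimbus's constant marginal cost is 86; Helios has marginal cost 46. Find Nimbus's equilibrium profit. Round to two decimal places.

8587.11

Nimbus's profit: π_N = (404 - Q)q_N - (86q_N). Setting ∂π_N/∂q_N = 0: 318 - 2q_N - (q_H) = 0.
Helios's first-order condition: 358 - 2q_H - (q_N) = 0.
So q_N = (318 - q_H)/2 and q_H = (358 - q_N)/2.
Substituting one into the other gives q_N = 278/3 and q_H = 398/3.
Price P = 404 - 676/3 = 536/3.
Nimbus's profit: (536/3 - 86)·(278/3) = 8587.1111.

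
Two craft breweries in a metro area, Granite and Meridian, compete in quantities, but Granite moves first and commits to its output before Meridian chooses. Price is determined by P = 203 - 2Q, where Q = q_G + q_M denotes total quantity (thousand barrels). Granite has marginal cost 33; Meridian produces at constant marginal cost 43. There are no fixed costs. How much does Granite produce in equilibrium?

45

The follower Meridian best-responds to any q_G: π_M = (203 - 2Q)q_M - 43q_M.
∂π_M/∂q_M = 160 - 2q_G - 4q_M = 0 gives the reaction function q_M = (160 - 2q_G)/4.
The leader anticipates this reaction. Substituting into P = 203 - 2Q gives P = 123 - q_G, so π_G = (123 - q_G)q_G - 33q_G.
Maximising: ∂π_G/∂q_G = 90 - 2q_G = 0, giving q_G = 45.
Then q_M = (160 - 2·45)/4 = 35/2.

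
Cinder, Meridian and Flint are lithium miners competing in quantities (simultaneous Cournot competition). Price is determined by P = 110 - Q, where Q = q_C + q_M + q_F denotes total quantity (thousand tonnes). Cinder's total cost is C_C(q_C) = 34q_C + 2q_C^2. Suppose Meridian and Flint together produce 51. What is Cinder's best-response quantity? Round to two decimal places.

4.17

With rivals' combined output fixed at 51, Cinder's profit is π_C = (110 - 51 - q_C)q_C - (34q_C + 2q_C²) = (59 - q_C)q_C - (34q_C + 2q_C²).
∂π_C/∂q_C = 25 - 6q_C = 0, so q_C = 25/6.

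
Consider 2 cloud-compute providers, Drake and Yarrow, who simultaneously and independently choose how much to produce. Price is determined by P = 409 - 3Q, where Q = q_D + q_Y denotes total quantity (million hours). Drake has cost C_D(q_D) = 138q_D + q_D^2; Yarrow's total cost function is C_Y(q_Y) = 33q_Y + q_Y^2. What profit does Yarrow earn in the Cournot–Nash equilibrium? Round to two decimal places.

Drake's profit: π_D = (409 - 3Q)q_D - (138q_D + q_D²). Setting ∂π_D/∂q_D = 0: 271 - 8q_D - 3(q_Y) = 0.
Yarrow's first-order condition: 376 - 8q_Y - 3(q_D) = 0.
Best responses: q_D = (271 - 3q_Y)/8, q_Y = (376 - 3q_D)/8.
Substituting one into the other gives q_D = 208/11 and q_Y = 439/11.
Price P = 409 - 3·(647/11) = 232.5455.
Yarrow's profit: 232.5455·(439/11) - 33·(439/11) - (439/11)² = 6370.9421.

6370.94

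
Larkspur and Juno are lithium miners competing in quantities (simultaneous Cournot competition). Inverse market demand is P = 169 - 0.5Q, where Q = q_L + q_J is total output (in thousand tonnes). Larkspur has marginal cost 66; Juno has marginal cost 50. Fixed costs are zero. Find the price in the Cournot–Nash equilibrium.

Larkspur's profit: π_L = (169 - 0.5Q)q_L - (66q_L). Setting ∂π_L/∂q_L = 0: 103 - q_L - (1/2)(q_J) = 0.
Juno's profit: π_J = (169 - 0.5Q)q_J - (50q_J). Setting ∂π_J/∂q_J = 0: 119 - q_J - (1/2)(q_L) = 0.
Rearranging gives the reaction functions q_L = (103 - (1/2)q_J) and q_J = (119 - (1/2)q_L).
Solving the pair: q_L = 58, q_J = 90.
Total output Q = 148, so price P = 169 - (1/2)·148 = 95.

95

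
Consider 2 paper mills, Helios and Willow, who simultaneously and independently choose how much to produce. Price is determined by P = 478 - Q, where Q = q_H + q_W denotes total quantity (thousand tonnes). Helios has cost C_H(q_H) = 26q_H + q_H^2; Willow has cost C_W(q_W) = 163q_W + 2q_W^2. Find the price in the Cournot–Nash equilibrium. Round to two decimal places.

338.65

Helios's profit: π_H = (478 - Q)q_H - (26q_H + q_H²). Setting ∂π_H/∂q_H = 0: 452 - 4q_H - (q_W) = 0.
Willow's first-order condition: 315 - 6q_W - (q_H) = 0.
Rearranging gives the reaction functions q_H = (452 - q_W)/4 and q_W = (315 - q_H)/6.
Solving the pair: q_H = 104.2174, q_W = 808/23.
Total output Q = 139.3478, so price P = 478 - 139.3478 = 338.6522.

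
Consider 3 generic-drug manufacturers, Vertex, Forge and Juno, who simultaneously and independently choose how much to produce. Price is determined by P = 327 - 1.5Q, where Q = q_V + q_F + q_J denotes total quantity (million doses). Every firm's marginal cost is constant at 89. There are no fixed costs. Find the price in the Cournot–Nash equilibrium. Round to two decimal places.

A representative firm's profit is π_i = q_i(327 - 1.5Q) - 89q_i.
First-order condition (treating rivals' output as given): 238 - 3q_i - (3/2)·Σ_{j≠i} q_j = 0.
With identical firms every q_j equals q_i, so Σ_{j≠i} q_j = 2q_i and 238 = 6q_i, giving q_i = 119/3.
Total output Q = 119, so price P = 327 - (3/2)·119 = 297/2.

148.50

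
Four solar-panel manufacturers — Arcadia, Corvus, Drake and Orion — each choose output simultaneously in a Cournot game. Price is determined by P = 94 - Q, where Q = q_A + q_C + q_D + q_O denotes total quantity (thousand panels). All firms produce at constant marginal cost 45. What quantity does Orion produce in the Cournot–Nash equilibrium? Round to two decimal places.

9.80

Each firm earns π_i = (94 - Q)q_i - 45q_i.
First-order condition (treating rivals' output as given): 49 - 2q_i - Σ_{j≠i} q_j = 0.
By symmetry each firm produces the same amount; substituting Σ_{j≠i} q_j = 3q_i yields q_i = 49/5.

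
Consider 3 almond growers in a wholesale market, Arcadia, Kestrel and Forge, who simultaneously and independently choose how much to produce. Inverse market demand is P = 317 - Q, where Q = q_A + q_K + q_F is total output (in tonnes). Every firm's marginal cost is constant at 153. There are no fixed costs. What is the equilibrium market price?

Each firm earns π_i = (317 - Q)q_i - 153q_i.
Setting ∂π_i/∂q_i = 0 with rivals' quantities fixed: 164 - 2q_i - Σ_{j≠i} q_j = 0.
By symmetry each firm produces the same amount; substituting Σ_{j≠i} q_j = 2q_i yields q_i = 164/4 = 41.
Total output Q = 123, so price P = 317 - 123 = 194.

194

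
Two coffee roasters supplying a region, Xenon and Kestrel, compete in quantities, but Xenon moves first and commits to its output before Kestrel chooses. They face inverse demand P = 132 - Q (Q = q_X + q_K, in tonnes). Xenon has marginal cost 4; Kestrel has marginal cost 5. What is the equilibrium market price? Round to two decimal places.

The follower Kestrel best-responds to any q_X: π_K = (132 - Q)q_K - 5q_K.
Setting the follower's marginal profit to zero, 127 - q_X - 2q_K = 0, i.e. q_K = (127 - q_X)/2.
Xenon substitutes q_K(q_X) into its own profit: π_X = q_X(132 - q_X - (127 - q_X)/2) - 4q_X = (137/2 - (1/2)q_X)q_X - 4q_X.
The leader's first-order condition 129/2 - q_X = 0 yields q_X = 129/2.
Then q_K = (127 - 129/2)/2 = 125/4.
Total output Q = 383/4, so price P = 132 - 383/4 = 145/4.

36.25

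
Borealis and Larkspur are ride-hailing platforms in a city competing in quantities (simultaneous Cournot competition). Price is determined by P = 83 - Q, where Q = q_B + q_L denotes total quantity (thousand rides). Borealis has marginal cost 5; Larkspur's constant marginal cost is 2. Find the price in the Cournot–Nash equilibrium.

Borealis's profit: π_B = (83 - Q)q_B - (5q_B). Setting ∂π_B/∂q_B = 0: 78 - 2q_B - (q_L) = 0.
Larkspur's profit: π_L = (83 - Q)q_L - (2q_L). Setting ∂π_L/∂q_L = 0: 81 - 2q_L - (q_B) = 0.
So q_B = (78 - q_L)/2 and q_L = (81 - q_B)/2.
Solving the pair: q_B = 25, q_L = 28.
Total output Q = 53, so price P = 83 - 53 = 30.

30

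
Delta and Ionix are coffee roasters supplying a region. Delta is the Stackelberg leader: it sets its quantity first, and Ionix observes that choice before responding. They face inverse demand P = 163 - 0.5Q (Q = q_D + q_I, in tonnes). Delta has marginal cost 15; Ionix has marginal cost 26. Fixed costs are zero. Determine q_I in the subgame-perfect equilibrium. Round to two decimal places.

57.50

The follower Ionix best-responds to any q_D: π_I = (163 - 0.5Q)q_I - 26q_I.
∂π_I/∂q_I = 137 - (1/2)q_D - q_I = 0 gives the reaction function q_I = (137 - (1/2)q_D).
The leader anticipates this reaction. Substituting into P = 163 - 0.5Q gives P = 189/2 - (1/4)q_D, so π_D = (189/2 - (1/4)q_D)q_D - 15q_D.
Maximising: ∂π_D/∂q_D = 159/2 - (1/2)q_D = 0, giving q_D = 159.
Then q_I = (137 - (1/2)·159) = 115/2.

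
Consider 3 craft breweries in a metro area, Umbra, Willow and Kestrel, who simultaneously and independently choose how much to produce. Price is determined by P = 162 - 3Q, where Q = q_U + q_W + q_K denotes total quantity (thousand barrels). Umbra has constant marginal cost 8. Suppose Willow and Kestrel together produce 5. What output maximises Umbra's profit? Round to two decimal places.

With rivals' combined output fixed at 5, Umbra's profit is π_U = (162 - 3·5 - 3q_U)q_U - (8q_U) = (147 - 3q_U)q_U - (8q_U).
∂π_U/∂q_U = 139 - 6q_U = 0, so q_U = 139/6.

23.17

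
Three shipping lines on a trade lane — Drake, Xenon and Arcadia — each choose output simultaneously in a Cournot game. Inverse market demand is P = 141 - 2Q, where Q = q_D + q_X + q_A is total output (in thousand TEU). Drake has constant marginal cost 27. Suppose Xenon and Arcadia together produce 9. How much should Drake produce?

24

With rivals' combined output fixed at 9, Drake's profit is π_D = (141 - 2·9 - 2q_D)q_D - (27q_D) = (123 - 2q_D)q_D - (27q_D).
∂π_D/∂q_D = 96 - 4q_D = 0, so q_D = 24.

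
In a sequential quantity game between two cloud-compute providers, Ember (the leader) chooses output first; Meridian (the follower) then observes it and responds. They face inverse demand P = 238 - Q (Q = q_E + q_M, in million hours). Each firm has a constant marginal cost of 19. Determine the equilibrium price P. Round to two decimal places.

73.75

Solve by backward induction. Given q_E, the follower Meridian maximises π_M = (238 - q_E - q_M)q_M - 19q_M.
Follower FOC: 219 - q_E - 2q_M = 0, so q_M(q_E) = (219 - q_E)/2.
The leader anticipates this reaction. Substituting into P = 238 - Q gives P = 257/2 - (1/2)q_E, so π_E = (257/2 - (1/2)q_E)q_E - 19q_E.
Maximising: ∂π_E/∂q_E = 219/2 - q_E = 0, giving q_E = 219/2.
Then q_M = (219 - 219/2)/2 = 219/4.
Total output Q = 657/4, so price P = 238 - 657/4 = 295/4.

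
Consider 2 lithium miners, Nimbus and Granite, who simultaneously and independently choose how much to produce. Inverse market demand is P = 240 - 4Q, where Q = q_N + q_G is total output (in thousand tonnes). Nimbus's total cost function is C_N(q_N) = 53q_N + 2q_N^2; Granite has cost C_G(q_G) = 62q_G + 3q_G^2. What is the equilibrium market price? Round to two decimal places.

153.32

Nimbus's profit: π_N = (240 - 4Q)q_N - (53q_N + 2q_N²). Setting ∂π_N/∂q_N = 0: 187 - 12q_N - 4(q_G) = 0.
Granite's profit: π_G = (240 - 4Q)q_G - (62q_G + 3q_G²). Setting ∂π_G/∂q_G = 0: 178 - 14q_G - 4(q_N) = 0.
So q_N = (187 - 4q_G)/12 and q_G = (178 - 4q_N)/14.
Substituting one into the other gives q_N = 953/76 and q_G = 347/38.
Total output Q = 1647/76, so price P = 240 - 4·(1647/76) = 153.3158.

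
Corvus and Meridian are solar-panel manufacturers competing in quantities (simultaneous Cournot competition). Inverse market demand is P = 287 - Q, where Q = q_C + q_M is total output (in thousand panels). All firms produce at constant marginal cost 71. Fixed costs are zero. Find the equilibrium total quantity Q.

144

Each firm earns π_i = (287 - Q)q_i - 71q_i.
First-order condition (treating rivals' output as given): 216 - 2q_i - q_j = 0.
With identical firms every q_j equals q_i, so q_j = q_i and 216 = 3q_i, giving q_i = 72.
Total output Q = 72 + 72 = 144.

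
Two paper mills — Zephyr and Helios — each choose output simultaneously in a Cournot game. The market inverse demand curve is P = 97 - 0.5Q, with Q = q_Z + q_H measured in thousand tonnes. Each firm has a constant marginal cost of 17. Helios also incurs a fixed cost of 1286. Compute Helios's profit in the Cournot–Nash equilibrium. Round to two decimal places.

Each firm earns π_i = (97 - 0.5Q)q_i - 17q_i.
Setting ∂π_i/∂q_i = 0 with rivals' quantities fixed: 80 - q_i - (1/2)q_j = 0.
By symmetry each firm produces the same amount; substituting q_j = q_i yields q_i = 80/(3/2) = 160/3.
Price P = 97 - (1/2)·(320/3) = 131/3.
Helios's profit: (131/3 - 17)·(160/3) - 1286 = 1226/9.

136.22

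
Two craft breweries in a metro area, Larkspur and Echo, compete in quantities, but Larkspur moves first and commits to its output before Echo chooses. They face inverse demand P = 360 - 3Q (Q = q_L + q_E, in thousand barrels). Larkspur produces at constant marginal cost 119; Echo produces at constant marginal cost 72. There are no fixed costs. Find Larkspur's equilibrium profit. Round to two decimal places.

The follower Echo best-responds to any q_L: π_E = (360 - 3Q)q_E - 72q_E.
∂π_E/∂q_E = 288 - 3q_L - 6q_E = 0 gives the reaction function q_E = (288 - 3q_L)/6.
The leader anticipates this reaction. Substituting into P = 360 - 3Q gives P = 216 - (3/2)q_L, so π_L = (216 - (3/2)q_L)q_L - 119q_L.
Maximising: ∂π_L/∂q_L = 97 - 3q_L = 0, giving q_L = 97/3.
Then q_E = (288 - 3·(97/3))/6 = 191/6.
Price P = 360 - 3·(385/6) = 335/2.
Larkspur's profit: (335/2 - 119)·(97/3) = 1568.1667.

1568.17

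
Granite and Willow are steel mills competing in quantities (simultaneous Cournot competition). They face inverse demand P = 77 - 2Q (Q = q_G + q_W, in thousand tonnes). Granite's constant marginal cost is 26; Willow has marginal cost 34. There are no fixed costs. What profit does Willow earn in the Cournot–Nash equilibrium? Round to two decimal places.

Granite's profit: π_G = (77 - 2Q)q_G - (26q_G). Setting ∂π_G/∂q_G = 0: 51 - 4q_G - 2(q_W) = 0.
Willow's profit: π_W = (77 - 2Q)q_W - (34q_W). Setting ∂π_W/∂q_W = 0: 43 - 4q_W - 2(q_G) = 0.
So q_G = (51 - 2q_W)/4 and q_W = (43 - 2q_G)/4.
Solving the pair: q_G = 59/6, q_W = 35/6.
Price P = 77 - 2·(47/3) = 137/3.
Willow's profit: (137/3 - 34)·(35/6) = 1225/18.

68.06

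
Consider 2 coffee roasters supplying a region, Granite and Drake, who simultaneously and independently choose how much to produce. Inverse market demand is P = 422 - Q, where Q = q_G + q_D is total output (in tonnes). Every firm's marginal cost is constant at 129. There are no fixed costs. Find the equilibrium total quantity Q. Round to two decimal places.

A representative firm's profit is π_i = q_i(422 - Q) - 129q_i.
Setting ∂π_i/∂q_i = 0 with rivals' quantities fixed: 293 - 2q_i - q_j = 0.
By symmetry each firm produces the same amount; substituting q_j = q_i yields q_i = 293/3.
Total output Q = 293/3 + 293/3 = 586/3.

195.33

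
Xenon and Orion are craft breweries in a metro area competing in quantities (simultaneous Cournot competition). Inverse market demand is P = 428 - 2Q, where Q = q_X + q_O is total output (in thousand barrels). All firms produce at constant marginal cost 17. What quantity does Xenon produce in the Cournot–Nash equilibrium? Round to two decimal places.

Each firm earns π_i = (428 - 2Q)q_i - 17q_i.
Setting ∂π_i/∂q_i = 0 with rivals' quantities fixed: 411 - 4q_i - 2q_j = 0.
By symmetry each firm produces the same amount; substituting q_j = q_i yields q_i = 411/6 = 137/2.

68.50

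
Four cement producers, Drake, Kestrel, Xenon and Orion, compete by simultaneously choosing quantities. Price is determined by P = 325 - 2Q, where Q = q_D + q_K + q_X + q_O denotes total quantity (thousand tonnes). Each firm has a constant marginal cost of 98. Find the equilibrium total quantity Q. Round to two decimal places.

Each firm earns π_i = (325 - 2Q)q_i - 98q_i.
First-order condition (treating rivals' output as given): 227 - 4q_i - 2·Σ_{j≠i} q_j = 0.
By symmetry each firm produces the same amount; substituting Σ_{j≠i} q_j = 3q_i yields q_i = 227/10.
Total output Q = 227/10 + 227/10 + 227/10 + 227/10 = 454/5.

90.80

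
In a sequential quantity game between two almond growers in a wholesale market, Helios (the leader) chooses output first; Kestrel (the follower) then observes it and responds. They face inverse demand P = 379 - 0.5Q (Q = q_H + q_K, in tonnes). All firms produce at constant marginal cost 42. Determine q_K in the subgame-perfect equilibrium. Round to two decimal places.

Solve by backward induction. Given q_H, the follower Kestrel maximises π_K = (379 - (1/2)q_H - (1/2)q_K)q_K - 42q_K.
∂π_K/∂q_K = 337 - (1/2)q_H - q_K = 0 gives the reaction function q_K = (337 - (1/2)q_H).
Helios substitutes q_K(q_H) into its own profit: π_H = q_H(379 - (1/2)q_H - (337 - (1/2)q_H)/2) - 42q_H = (421/2 - (1/4)q_H)q_H - 42q_H.
Maximising: ∂π_H/∂q_H = 337/2 - (1/2)q_H = 0, giving q_H = 337.
Then q_K = (337 - (1/2)·337) = 337/2.

168.50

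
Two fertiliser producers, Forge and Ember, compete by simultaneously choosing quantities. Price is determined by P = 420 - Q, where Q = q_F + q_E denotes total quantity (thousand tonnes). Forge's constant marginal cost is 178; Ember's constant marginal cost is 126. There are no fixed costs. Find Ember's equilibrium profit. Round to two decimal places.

13301.78

Forge's profit: π_F = (420 - Q)q_F - (178q_F). Setting ∂π_F/∂q_F = 0: 242 - 2q_F - (q_E) = 0.
Ember's profit: π_E = (420 - Q)q_E - (126q_E). Setting ∂π_E/∂q_E = 0: 294 - 2q_E - (q_F) = 0.
Rearranging gives the reaction functions q_F = (242 - q_E)/2 and q_E = (294 - q_F)/2.
Substituting one into the other gives q_F = 190/3 and q_E = 346/3.
Price P = 420 - 536/3 = 724/3.
Ember's profit: (724/3 - 126)·(346/3) = 13301.7778.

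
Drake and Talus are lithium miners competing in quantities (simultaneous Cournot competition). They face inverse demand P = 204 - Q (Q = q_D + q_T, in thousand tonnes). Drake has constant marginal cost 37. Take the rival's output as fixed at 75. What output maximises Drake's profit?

46

With the rival's output fixed at 75, Drake's profit is π_D = (204 - 75 - q_D)q_D - (37q_D) = (129 - q_D)q_D - (37q_D).
∂π_D/∂q_D = 92 - 2q_D = 0, so q_D = 46.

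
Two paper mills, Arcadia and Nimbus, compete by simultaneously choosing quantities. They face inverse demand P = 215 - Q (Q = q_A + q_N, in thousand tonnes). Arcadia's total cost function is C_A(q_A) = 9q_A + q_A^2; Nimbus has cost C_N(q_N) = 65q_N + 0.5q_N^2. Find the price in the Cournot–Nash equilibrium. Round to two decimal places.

136.64

Arcadia's profit: π_A = (215 - Q)q_A - (9q_A + q_A²). Setting ∂π_A/∂q_A = 0: 206 - 4q_A - (q_N) = 0.
Nimbus's profit: π_N = (215 - Q)q_N - (65q_N + (1/2)q_N²). Setting ∂π_N/∂q_N = 0: 150 - 3q_N - (q_A) = 0.
So q_A = (206 - q_N)/4 and q_N = (150 - q_A)/3.
Solving the pair: q_A = 468/11, q_N = 394/11.
Total output Q = 862/11, so price P = 215 - 862/11 = 1503/11.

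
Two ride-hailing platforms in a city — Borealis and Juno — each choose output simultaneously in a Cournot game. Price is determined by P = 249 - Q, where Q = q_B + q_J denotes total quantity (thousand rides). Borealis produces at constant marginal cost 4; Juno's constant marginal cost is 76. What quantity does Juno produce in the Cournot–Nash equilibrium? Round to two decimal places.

Borealis's profit: π_B = (249 - Q)q_B - (4q_B). Setting ∂π_B/∂q_B = 0: 245 - 2q_B - (q_J) = 0.
Juno's profit: π_J = (249 - Q)q_J - (76q_J). Setting ∂π_J/∂q_J = 0: 173 - 2q_J - (q_B) = 0.
Rearranging gives the reaction functions q_B = (245 - q_J)/2 and q_J = (173 - q_B)/2.
Substituting one into the other gives q_B = 317/3 and q_J = 101/3.

33.67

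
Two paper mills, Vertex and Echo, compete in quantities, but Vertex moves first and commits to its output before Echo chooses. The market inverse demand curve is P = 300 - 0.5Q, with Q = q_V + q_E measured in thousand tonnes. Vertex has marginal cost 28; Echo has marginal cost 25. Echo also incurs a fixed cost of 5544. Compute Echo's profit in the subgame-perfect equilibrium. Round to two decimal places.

4326.13

The follower Echo best-responds to any q_V: π_E = (300 - 0.5Q)q_E - 25q_E.
Setting the follower's marginal profit to zero, 275 - (1/2)q_V - q_E = 0, i.e. q_E = (275 - (1/2)q_V).
Vertex substitutes q_E(q_V) into its own profit: π_V = q_V(300 - (1/2)q_V - (275 - (1/2)q_V)/2) - 28q_V = (325/2 - (1/4)q_V)q_V - 28q_V.
Maximising: ∂π_V/∂q_V = 269/2 - (1/2)q_V = 0, giving q_V = 269.
Then q_E = (275 - (1/2)·269) = 281/2.
Price P = 300 - (1/2)·(819/2) = 381/4.
Echo's profit: (381/4 - 25)·(281/2) - 5544 = 4326.1250.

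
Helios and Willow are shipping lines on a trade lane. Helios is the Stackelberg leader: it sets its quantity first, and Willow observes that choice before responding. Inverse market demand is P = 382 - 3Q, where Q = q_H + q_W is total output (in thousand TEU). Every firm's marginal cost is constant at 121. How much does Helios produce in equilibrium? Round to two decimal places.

Solve by backward induction. Given q_H, the follower Willow maximises π_W = (382 - 3q_H - 3q_W)q_W - 121q_W.
∂π_W/∂q_W = 261 - 3q_H - 6q_W = 0 gives the reaction function q_W = (261 - 3q_H)/6.
The leader anticipates this reaction. Substituting into P = 382 - 3Q gives P = 503/2 - (3/2)q_H, so π_H = (503/2 - (3/2)q_H)q_H - 121q_H.
Maximising: ∂π_H/∂q_H = 261/2 - 3q_H = 0, giving q_H = 87/2.
Then q_W = (261 - 3·(87/2))/6 = 87/4.

43.50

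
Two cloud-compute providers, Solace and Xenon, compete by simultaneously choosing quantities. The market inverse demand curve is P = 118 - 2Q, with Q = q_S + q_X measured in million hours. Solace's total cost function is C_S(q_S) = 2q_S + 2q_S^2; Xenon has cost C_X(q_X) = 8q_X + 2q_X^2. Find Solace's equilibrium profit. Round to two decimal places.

Solace's profit: π_S = (118 - 2Q)q_S - (2q_S + 2q_S²). Setting ∂π_S/∂q_S = 0: 116 - 8q_S - 2(q_X) = 0.
Xenon's profit: π_X = (118 - 2Q)q_X - (8q_X + 2q_X²). Setting ∂π_X/∂q_X = 0: 110 - 8q_X - 2(q_S) = 0.
Best responses: q_S = (116 - 2q_X)/8, q_X = (110 - 2q_S)/8.
Solving the pair: q_S = 59/5, q_X = 54/5.
Price P = 118 - 2·(113/5) = 364/5.
Solace's profit: (364/5)·(59/5) - 2·(59/5) - 2(59/5)² = 556.9600.

556.96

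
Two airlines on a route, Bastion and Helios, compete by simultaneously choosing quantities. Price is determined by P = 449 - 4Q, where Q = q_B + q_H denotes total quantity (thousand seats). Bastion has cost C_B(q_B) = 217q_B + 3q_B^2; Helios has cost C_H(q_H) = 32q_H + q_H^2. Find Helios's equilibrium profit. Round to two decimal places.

Bastion's profit: π_B = (449 - 4Q)q_B - (217q_B + 3q_B²). Setting ∂π_B/∂q_B = 0: 232 - 14q_B - 4(q_H) = 0.
Helios's profit: π_H = (449 - 4Q)q_H - (32q_H + q_H²). Setting ∂π_H/∂q_H = 0: 417 - 10q_H - 4(q_B) = 0.
Rearranging gives the reaction functions q_B = (232 - 4q_H)/14 and q_H = (417 - 4q_B)/10.
Solving the pair: q_B = 163/31, q_H = 39.5968.
Price P = 449 - 4·44.8548 = 269.5806.
Helios's profit: 269.5806·39.5968 - 32·39.5968 - 39.5968² = 7839.5226.

7839.52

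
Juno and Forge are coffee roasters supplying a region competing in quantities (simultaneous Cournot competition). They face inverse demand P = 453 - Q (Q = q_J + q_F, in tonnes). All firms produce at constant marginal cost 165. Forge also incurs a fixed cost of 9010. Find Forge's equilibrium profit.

206

A representative firm's profit is π_i = q_i(453 - Q) - 165q_i.
First-order condition (treating rivals' output as given): 288 - 2q_i - q_j = 0.
With identical firms every q_j equals q_i, so q_j = q_i and 288 = 3q_i, giving q_i = 96.
Price P = 453 - 192 = 261.
Forge's profit: (261 - 165)·96 - 9010 = 206.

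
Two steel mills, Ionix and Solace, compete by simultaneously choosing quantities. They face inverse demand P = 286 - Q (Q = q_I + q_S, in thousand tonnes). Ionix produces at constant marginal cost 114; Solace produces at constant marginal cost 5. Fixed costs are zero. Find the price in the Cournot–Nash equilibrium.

135

Ionix's profit: π_I = (286 - Q)q_I - (114q_I). Setting ∂π_I/∂q_I = 0: 172 - 2q_I - (q_S) = 0.
Solace's profit: π_S = (286 - Q)q_S - (5q_S). Setting ∂π_S/∂q_S = 0: 281 - 2q_S - (q_I) = 0.
Best responses: q_I = (172 - q_S)/2, q_S = (281 - q_I)/2.
Substituting one into the other gives q_I = 21 and q_S = 130.
Total output Q = 151, so price P = 286 - 151 = 135.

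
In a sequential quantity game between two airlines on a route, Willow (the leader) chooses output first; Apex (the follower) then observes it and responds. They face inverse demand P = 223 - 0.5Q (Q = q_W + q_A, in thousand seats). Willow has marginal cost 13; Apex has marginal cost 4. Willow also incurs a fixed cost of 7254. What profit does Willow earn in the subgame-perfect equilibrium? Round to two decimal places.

2846.25

Solve by backward induction. Given q_W, the follower Apex maximises π_A = (223 - (1/2)q_W - (1/2)q_A)q_A - 4q_A.
Setting the follower's marginal profit to zero, 219 - (1/2)q_W - q_A = 0, i.e. q_A = (219 - (1/2)q_W).
Willow substitutes q_A(q_W) into its own profit: π_W = q_W(223 - (1/2)q_W - (219 - (1/2)q_W)/2) - 13q_W = (227/2 - (1/4)q_W)q_W - 13q_W.
Maximising: ∂π_W/∂q_W = 201/2 - (1/2)q_W = 0, giving q_W = 201.
Then q_A = (219 - (1/2)·201) = 237/2.
Price P = 223 - (1/2)·(639/2) = 253/4.
Willow's profit: (253/4 - 13)·201 - 7254 = 2846.2500.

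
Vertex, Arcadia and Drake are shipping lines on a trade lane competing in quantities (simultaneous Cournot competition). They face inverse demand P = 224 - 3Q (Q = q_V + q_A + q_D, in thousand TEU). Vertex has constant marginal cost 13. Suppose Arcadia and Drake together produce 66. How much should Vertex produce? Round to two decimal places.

2.17

With rivals' combined output fixed at 66, Vertex's profit is π_V = (224 - 3·66 - 3q_V)q_V - (13q_V) = (26 - 3q_V)q_V - (13q_V).
∂π_V/∂q_V = 13 - 6q_V = 0, so q_V = 13/6.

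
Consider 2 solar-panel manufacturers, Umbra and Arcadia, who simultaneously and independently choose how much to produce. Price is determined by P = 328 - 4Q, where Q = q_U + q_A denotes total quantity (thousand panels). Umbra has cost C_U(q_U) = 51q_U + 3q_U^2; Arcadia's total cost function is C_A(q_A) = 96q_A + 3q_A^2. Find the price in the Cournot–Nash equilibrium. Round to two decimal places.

214.89

Umbra's profit: π_U = (328 - 4Q)q_U - (51q_U + 3q_U²). Setting ∂π_U/∂q_U = 0: 277 - 14q_U - 4(q_A) = 0.
Arcadia's profit: π_A = (328 - 4Q)q_A - (96q_A + 3q_A²). Setting ∂π_A/∂q_A = 0: 232 - 14q_A - 4(q_U) = 0.
So q_U = (277 - 4q_A)/14 and q_A = (232 - 4q_U)/14.
Substituting one into the other gives q_U = 295/18 and q_A = 107/9.
Total output Q = 509/18, so price P = 328 - 4·(509/18) = 1934/9.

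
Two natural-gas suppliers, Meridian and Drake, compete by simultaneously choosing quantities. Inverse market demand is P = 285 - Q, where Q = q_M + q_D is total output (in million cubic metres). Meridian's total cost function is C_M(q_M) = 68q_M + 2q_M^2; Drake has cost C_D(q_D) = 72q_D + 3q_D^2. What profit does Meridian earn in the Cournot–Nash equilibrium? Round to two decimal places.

Meridian's profit: π_M = (285 - Q)q_M - (68q_M + 2q_M²). Setting ∂π_M/∂q_M = 0: 217 - 6q_M - (q_D) = 0.
Drake's first-order condition: 213 - 8q_D - (q_M) = 0.
So q_M = (217 - q_D)/6 and q_D = (213 - q_M)/8.
Solving the pair: q_M = 1523/47, q_D = 1061/47.
Price P = 285 - 54.9787 = 230.0213.
Meridian's profit: 230.0213·(1523/47) - 68·(1523/47) - 2(1523/47)² = 3150.1073.

3150.11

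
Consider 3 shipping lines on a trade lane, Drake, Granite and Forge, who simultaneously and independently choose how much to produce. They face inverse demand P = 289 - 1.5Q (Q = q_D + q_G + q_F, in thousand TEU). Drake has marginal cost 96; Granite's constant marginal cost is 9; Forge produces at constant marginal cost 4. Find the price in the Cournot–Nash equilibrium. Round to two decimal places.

99.50

Drake's profit: π_D = (289 - 1.5Q)q_D - (96q_D). Setting ∂π_D/∂q_D = 0: 193 - 3q_D - (3/2)(q_G + q_F) = 0.
Granite's profit: π_G = (289 - 1.5Q)q_G - (9q_G). Setting ∂π_G/∂q_G = 0: 280 - 3q_G - (3/2)(q_D + q_F) = 0.
Forge's first-order condition: 285 - 3q_F - (3/2)(q_D + q_G) = 0.
Adding the 3 first-order conditions: 758 − 6Q = 0, so Q = 379/3.
Back-substituting: q_D = (193 − 379/2)/(3/2) = 7/3, q_G = (280 − 379/2)/(3/2) = 181/3, q_F = (285 − 379/2)/(3/2) = 191/3.
Total output Q = 379/3, so price P = 289 - (3/2)·(379/3) = 199/2.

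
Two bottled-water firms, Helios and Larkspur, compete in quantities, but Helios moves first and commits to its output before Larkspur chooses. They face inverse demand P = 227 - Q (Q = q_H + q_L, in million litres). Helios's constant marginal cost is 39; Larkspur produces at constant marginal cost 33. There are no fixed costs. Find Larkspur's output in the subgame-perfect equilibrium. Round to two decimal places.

Solve by backward induction. Given q_H, the follower Larkspur maximises π_L = (227 - q_H - q_L)q_L - 33q_L.
Follower FOC: 194 - q_H - 2q_L = 0, so q_L(q_H) = (194 - q_H)/2.
The leader anticipates this reaction. Substituting into P = 227 - Q gives P = 130 - (1/2)q_H, so π_H = (130 - (1/2)q_H)q_H - 39q_H.
The leader's first-order condition 91 - q_H = 0 yields q_H = 91.
Then q_L = (194 - 91)/2 = 103/2.

51.50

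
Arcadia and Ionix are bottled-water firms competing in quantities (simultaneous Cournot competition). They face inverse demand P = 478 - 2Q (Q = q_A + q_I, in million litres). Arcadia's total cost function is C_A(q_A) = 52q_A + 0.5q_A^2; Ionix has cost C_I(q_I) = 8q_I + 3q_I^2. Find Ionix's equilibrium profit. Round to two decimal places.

Arcadia's profit: π_A = (478 - 2Q)q_A - (52q_A + (1/2)q_A²). Setting ∂π_A/∂q_A = 0: 426 - 5q_A - 2(q_I) = 0.
Ionix's profit: π_I = (478 - 2Q)q_I - (8q_I + 3q_I²). Setting ∂π_I/∂q_I = 0: 470 - 10q_I - 2(q_A) = 0.
Best responses: q_A = (426 - 2q_I)/5, q_I = (470 - 2q_A)/10.
Substituting one into the other gives q_A = 1660/23 and q_I = 749/23.
Price P = 478 - 2·104.7391 = 268.5217.
Ionix's profit: 268.5217·(749/23) - 8·(749/23) - 3(749/23)² = 5302.4669.

5302.47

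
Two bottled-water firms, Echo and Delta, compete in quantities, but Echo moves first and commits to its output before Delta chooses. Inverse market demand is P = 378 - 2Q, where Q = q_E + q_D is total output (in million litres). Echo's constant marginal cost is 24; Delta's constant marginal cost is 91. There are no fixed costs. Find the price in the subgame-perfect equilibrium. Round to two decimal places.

129.25

The follower Delta best-responds to any q_E: π_D = (378 - 2Q)q_D - 91q_D.
Follower FOC: 287 - 2q_E - 4q_D = 0, so q_D(q_E) = (287 - 2q_E)/4.
Echo substitutes q_D(q_E) into its own profit: π_E = q_E(378 - 2q_E - (287 - 2q_E)/2) - 24q_E = (469/2 - q_E)q_E - 24q_E.
Leader FOC: 421/2 - 2q_E = 0, so q_E = 421/4.
Then q_D = (287 - 2·(421/4))/4 = 153/8.
Total output Q = 995/8, so price P = 378 - 2·(995/8) = 517/4.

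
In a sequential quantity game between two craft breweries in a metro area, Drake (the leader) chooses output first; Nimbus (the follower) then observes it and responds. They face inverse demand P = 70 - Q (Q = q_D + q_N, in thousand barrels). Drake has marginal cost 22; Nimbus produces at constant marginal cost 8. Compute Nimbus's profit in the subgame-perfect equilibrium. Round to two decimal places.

The follower Nimbus best-responds to any q_D: π_N = (70 - Q)q_N - 8q_N.
Follower FOC: 62 - q_D - 2q_N = 0, so q_N(q_D) = (62 - q_D)/2.
The leader anticipates this reaction. Substituting into P = 70 - Q gives P = 39 - (1/2)q_D, so π_D = (39 - (1/2)q_D)q_D - 22q_D.
The leader's first-order condition 17 - q_D = 0 yields q_D = 17.
Then q_N = (62 - 17)/2 = 45/2.
Price P = 70 - 79/2 = 61/2.
Nimbus's profit: (61/2 - 8)·(45/2) = 506.2500.

506.25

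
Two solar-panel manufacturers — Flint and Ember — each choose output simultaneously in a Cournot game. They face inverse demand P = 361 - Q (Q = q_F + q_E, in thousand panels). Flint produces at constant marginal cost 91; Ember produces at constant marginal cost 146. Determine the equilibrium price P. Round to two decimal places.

199.33

Flint's profit: π_F = (361 - Q)q_F - (91q_F). Setting ∂π_F/∂q_F = 0: 270 - 2q_F - (q_E) = 0.
Ember's profit: π_E = (361 - Q)q_E - (146q_E). Setting ∂π_E/∂q_E = 0: 215 - 2q_E - (q_F) = 0.
Best responses: q_F = (270 - q_E)/2, q_E = (215 - q_F)/2.
Substituting one into the other gives q_F = 325/3 and q_E = 160/3.
Total output Q = 485/3, so price P = 361 - 485/3 = 598/3.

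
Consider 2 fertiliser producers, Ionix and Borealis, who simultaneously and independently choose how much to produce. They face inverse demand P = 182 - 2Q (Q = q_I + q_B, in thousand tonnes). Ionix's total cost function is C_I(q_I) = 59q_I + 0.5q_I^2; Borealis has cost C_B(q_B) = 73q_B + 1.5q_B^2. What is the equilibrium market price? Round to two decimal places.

121.23

Ionix's profit: π_I = (182 - 2Q)q_I - (59q_I + (1/2)q_I²). Setting ∂π_I/∂q_I = 0: 123 - 5q_I - 2(q_B) = 0.
Borealis's profit: π_B = (182 - 2Q)q_B - (73q_B + (3/2)q_B²). Setting ∂π_B/∂q_B = 0: 109 - 7q_B - 2(q_I) = 0.
Best responses: q_I = (123 - 2q_B)/5, q_B = (109 - 2q_I)/7.
Substituting one into the other gives q_I = 643/31 and q_B = 299/31.
Total output Q = 942/31, so price P = 182 - 2·(942/31) = 121.2258.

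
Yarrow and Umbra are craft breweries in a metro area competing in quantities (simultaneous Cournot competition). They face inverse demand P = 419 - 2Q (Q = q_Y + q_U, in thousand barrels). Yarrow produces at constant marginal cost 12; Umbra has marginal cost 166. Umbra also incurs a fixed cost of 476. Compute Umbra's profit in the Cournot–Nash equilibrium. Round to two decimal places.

68.50

Yarrow's profit: π_Y = (419 - 2Q)q_Y - (12q_Y). Setting ∂π_Y/∂q_Y = 0: 407 - 4q_Y - 2(q_U) = 0.
Umbra's first-order condition: 253 - 4q_U - 2(q_Y) = 0.
Best responses: q_Y = (407 - 2q_U)/4, q_U = (253 - 2q_Y)/4.
Substituting one into the other gives q_Y = 187/2 and q_U = 33/2.
Price P = 419 - 2·110 = 199.
Umbra's profit: (199 - 166)·(33/2) - 476 = 137/2.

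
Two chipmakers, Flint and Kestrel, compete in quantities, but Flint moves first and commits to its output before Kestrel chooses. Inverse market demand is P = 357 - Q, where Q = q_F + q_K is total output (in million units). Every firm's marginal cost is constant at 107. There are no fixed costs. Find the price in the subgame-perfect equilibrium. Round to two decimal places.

Solve by backward induction. Given q_F, the follower Kestrel maximises π_K = (357 - q_F - q_K)q_K - 107q_K.
Follower FOC: 250 - q_F - 2q_K = 0, so q_K(q_F) = (250 - q_F)/2.
The leader anticipates this reaction. Substituting into P = 357 - Q gives P = 232 - (1/2)q_F, so π_F = (232 - (1/2)q_F)q_F - 107q_F.
Maximising: ∂π_F/∂q_F = 125 - q_F = 0, giving q_F = 125.
Then q_K = (250 - 125)/2 = 125/2.
Total output Q = 375/2, so price P = 357 - 375/2 = 339/2.

169.50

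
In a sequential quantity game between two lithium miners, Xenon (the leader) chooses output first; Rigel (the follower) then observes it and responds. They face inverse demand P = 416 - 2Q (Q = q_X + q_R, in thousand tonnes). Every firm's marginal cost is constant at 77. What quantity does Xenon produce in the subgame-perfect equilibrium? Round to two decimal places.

84.75

Solve by backward induction. Given q_X, the follower Rigel maximises π_R = (416 - 2q_X - 2q_R)q_R - 77q_R.
Setting the follower's marginal profit to zero, 339 - 2q_X - 4q_R = 0, i.e. q_R = (339 - 2q_X)/4.
The leader anticipates this reaction. Substituting into P = 416 - 2Q gives P = 493/2 - q_X, so π_X = (493/2 - q_X)q_X - 77q_X.
Leader FOC: 339/2 - 2q_X = 0, so q_X = 339/4.
Then q_R = (339 - 2·(339/4))/4 = 339/8.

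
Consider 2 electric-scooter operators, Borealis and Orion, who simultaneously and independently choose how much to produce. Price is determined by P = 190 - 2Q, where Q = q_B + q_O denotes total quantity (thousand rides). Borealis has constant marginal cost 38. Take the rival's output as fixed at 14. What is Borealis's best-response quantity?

With the rival's output fixed at 14, Borealis's profit is π_B = (190 - 2·14 - 2q_B)q_B - (38q_B) = (162 - 2q_B)q_B - (38q_B).
∂π_B/∂q_B = 124 - 4q_B = 0, so q_B = 31.

31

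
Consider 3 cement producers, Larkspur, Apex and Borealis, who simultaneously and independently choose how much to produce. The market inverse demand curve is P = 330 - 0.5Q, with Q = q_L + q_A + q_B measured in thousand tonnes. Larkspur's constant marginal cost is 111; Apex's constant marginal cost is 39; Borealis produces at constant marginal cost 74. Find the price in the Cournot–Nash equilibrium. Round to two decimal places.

138.50

Larkspur's profit: π_L = (330 - 0.5Q)q_L - (111q_L). Setting ∂π_L/∂q_L = 0: 219 - q_L - (1/2)(q_A + q_B) = 0.
Apex's first-order condition: 291 - q_A - (1/2)(q_L + q_B) = 0.
Borealis's first-order condition: 256 - q_B - (1/2)(q_L + q_A) = 0.
Adding the 3 first-order conditions: 766 − 2Q = 0, so Q = 383.
Back-substituting: q_L = (219 − 383/2)/(1/2) = 55, q_A = (291 − 383/2)/(1/2) = 199, q_B = (256 − 383/2)/(1/2) = 129.
Total output Q = 383, so price P = 330 - (1/2)·383 = 277/2.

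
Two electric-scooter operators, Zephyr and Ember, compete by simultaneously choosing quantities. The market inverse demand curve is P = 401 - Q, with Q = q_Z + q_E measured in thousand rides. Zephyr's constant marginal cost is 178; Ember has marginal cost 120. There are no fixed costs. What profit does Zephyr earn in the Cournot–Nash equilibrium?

Zephyr's profit: π_Z = (401 - Q)q_Z - (178q_Z). Setting ∂π_Z/∂q_Z = 0: 223 - 2q_Z - (q_E) = 0.
Ember's first-order condition: 281 - 2q_E - (q_Z) = 0.
So q_Z = (223 - q_E)/2 and q_E = (281 - q_Z)/2.
Solving the pair: q_Z = 55, q_E = 113.
Price P = 401 - 168 = 233.
Zephyr's profit: (233 - 178)·55 = 3025.

3025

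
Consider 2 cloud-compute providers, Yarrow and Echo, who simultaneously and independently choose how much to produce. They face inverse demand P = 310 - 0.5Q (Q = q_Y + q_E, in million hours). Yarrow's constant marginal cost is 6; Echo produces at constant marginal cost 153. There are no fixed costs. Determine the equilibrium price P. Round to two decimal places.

156.33

Yarrow's profit: π_Y = (310 - 0.5Q)q_Y - (6q_Y). Setting ∂π_Y/∂q_Y = 0: 304 - q_Y - (1/2)(q_E) = 0.
Echo's first-order condition: 157 - q_E - (1/2)(q_Y) = 0.
Rearranging gives the reaction functions q_Y = (304 - (1/2)q_E) and q_E = (157 - (1/2)q_Y).
Solving the pair: q_Y = 902/3, q_E = 20/3.
Total output Q = 922/3, so price P = 310 - (1/2)·(922/3) = 469/3.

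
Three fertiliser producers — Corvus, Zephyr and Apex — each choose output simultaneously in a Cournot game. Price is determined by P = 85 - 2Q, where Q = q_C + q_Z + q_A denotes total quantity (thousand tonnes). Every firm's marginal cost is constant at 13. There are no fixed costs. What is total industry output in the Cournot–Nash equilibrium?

27

Each firm earns π_i = (85 - 2Q)q_i - 13q_i.
First-order condition (treating rivals' output as given): 72 - 4q_i - 2·Σ_{j≠i} q_j = 0.
By symmetry each firm produces the same amount; substituting Σ_{j≠i} q_j = 2q_i yields q_i = 72/8 = 9.
Total output Q = 9 + 9 + 9 = 27.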